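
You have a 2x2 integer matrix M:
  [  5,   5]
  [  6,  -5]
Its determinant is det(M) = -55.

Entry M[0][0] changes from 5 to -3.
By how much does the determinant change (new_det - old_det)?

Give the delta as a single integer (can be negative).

Cofactor C_00 = -5
Entry delta = -3 - 5 = -8
Det delta = entry_delta * cofactor = -8 * -5 = 40

Answer: 40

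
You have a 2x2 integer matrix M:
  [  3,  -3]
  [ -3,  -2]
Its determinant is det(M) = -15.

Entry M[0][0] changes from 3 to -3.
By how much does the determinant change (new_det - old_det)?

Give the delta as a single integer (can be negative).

Answer: 12

Derivation:
Cofactor C_00 = -2
Entry delta = -3 - 3 = -6
Det delta = entry_delta * cofactor = -6 * -2 = 12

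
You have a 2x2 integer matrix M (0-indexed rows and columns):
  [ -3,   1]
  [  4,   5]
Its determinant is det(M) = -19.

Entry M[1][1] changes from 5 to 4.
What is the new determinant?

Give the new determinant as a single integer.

Answer: -16

Derivation:
det is linear in row 1: changing M[1][1] by delta changes det by delta * cofactor(1,1).
Cofactor C_11 = (-1)^(1+1) * minor(1,1) = -3
Entry delta = 4 - 5 = -1
Det delta = -1 * -3 = 3
New det = -19 + 3 = -16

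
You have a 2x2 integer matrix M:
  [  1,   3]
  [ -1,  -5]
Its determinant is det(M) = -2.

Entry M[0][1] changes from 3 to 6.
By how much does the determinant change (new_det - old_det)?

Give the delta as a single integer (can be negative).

Cofactor C_01 = 1
Entry delta = 6 - 3 = 3
Det delta = entry_delta * cofactor = 3 * 1 = 3

Answer: 3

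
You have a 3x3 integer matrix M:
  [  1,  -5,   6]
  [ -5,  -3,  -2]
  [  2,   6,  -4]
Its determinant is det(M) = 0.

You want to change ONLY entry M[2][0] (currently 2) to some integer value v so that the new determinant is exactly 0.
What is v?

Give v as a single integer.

det is linear in entry M[2][0]: det = old_det + (v - 2) * C_20
Cofactor C_20 = 28
Want det = 0: 0 + (v - 2) * 28 = 0
  (v - 2) = 0 / 28 = 0
  v = 2 + (0) = 2

Answer: 2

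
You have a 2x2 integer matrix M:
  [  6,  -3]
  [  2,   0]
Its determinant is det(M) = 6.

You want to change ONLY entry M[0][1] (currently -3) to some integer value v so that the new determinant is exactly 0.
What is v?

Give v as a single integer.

det is linear in entry M[0][1]: det = old_det + (v - -3) * C_01
Cofactor C_01 = -2
Want det = 0: 6 + (v - -3) * -2 = 0
  (v - -3) = -6 / -2 = 3
  v = -3 + (3) = 0

Answer: 0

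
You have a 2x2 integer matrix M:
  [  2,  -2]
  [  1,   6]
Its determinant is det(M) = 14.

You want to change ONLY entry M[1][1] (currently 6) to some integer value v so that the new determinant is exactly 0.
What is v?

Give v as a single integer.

det is linear in entry M[1][1]: det = old_det + (v - 6) * C_11
Cofactor C_11 = 2
Want det = 0: 14 + (v - 6) * 2 = 0
  (v - 6) = -14 / 2 = -7
  v = 6 + (-7) = -1

Answer: -1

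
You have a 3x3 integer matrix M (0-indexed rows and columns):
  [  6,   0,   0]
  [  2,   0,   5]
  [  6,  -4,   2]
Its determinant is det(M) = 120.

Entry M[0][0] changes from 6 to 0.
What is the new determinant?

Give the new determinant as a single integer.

Answer: 0

Derivation:
det is linear in row 0: changing M[0][0] by delta changes det by delta * cofactor(0,0).
Cofactor C_00 = (-1)^(0+0) * minor(0,0) = 20
Entry delta = 0 - 6 = -6
Det delta = -6 * 20 = -120
New det = 120 + -120 = 0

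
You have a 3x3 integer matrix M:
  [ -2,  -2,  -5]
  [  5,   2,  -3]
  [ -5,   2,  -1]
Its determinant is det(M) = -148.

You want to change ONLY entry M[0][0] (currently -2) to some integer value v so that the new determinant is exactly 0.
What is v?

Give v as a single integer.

det is linear in entry M[0][0]: det = old_det + (v - -2) * C_00
Cofactor C_00 = 4
Want det = 0: -148 + (v - -2) * 4 = 0
  (v - -2) = 148 / 4 = 37
  v = -2 + (37) = 35

Answer: 35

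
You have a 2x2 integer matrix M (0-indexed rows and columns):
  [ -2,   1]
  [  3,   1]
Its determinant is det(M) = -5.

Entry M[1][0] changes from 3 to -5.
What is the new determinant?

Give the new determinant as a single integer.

det is linear in row 1: changing M[1][0] by delta changes det by delta * cofactor(1,0).
Cofactor C_10 = (-1)^(1+0) * minor(1,0) = -1
Entry delta = -5 - 3 = -8
Det delta = -8 * -1 = 8
New det = -5 + 8 = 3

Answer: 3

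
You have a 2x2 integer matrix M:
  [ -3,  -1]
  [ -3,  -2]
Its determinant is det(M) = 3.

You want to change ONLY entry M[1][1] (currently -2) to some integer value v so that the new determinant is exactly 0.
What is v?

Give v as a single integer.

Answer: -1

Derivation:
det is linear in entry M[1][1]: det = old_det + (v - -2) * C_11
Cofactor C_11 = -3
Want det = 0: 3 + (v - -2) * -3 = 0
  (v - -2) = -3 / -3 = 1
  v = -2 + (1) = -1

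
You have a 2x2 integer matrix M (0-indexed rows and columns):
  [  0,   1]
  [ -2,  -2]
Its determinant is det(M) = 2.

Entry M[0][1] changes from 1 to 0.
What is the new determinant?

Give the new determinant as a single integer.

det is linear in row 0: changing M[0][1] by delta changes det by delta * cofactor(0,1).
Cofactor C_01 = (-1)^(0+1) * minor(0,1) = 2
Entry delta = 0 - 1 = -1
Det delta = -1 * 2 = -2
New det = 2 + -2 = 0

Answer: 0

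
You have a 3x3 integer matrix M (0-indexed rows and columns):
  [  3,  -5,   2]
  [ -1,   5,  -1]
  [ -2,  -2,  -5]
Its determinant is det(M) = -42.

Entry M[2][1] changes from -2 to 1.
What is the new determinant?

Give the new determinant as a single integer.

det is linear in row 2: changing M[2][1] by delta changes det by delta * cofactor(2,1).
Cofactor C_21 = (-1)^(2+1) * minor(2,1) = 1
Entry delta = 1 - -2 = 3
Det delta = 3 * 1 = 3
New det = -42 + 3 = -39

Answer: -39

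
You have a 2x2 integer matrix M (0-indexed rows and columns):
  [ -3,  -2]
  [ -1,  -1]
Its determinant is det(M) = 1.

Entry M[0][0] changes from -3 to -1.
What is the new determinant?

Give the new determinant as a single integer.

Answer: -1

Derivation:
det is linear in row 0: changing M[0][0] by delta changes det by delta * cofactor(0,0).
Cofactor C_00 = (-1)^(0+0) * minor(0,0) = -1
Entry delta = -1 - -3 = 2
Det delta = 2 * -1 = -2
New det = 1 + -2 = -1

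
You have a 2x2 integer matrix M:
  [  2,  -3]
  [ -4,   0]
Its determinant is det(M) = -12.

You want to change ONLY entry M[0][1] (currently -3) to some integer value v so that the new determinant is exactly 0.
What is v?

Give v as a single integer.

det is linear in entry M[0][1]: det = old_det + (v - -3) * C_01
Cofactor C_01 = 4
Want det = 0: -12 + (v - -3) * 4 = 0
  (v - -3) = 12 / 4 = 3
  v = -3 + (3) = 0

Answer: 0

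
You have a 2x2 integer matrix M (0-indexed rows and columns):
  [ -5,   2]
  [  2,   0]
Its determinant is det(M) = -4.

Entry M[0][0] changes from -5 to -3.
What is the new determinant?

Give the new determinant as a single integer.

det is linear in row 0: changing M[0][0] by delta changes det by delta * cofactor(0,0).
Cofactor C_00 = (-1)^(0+0) * minor(0,0) = 0
Entry delta = -3 - -5 = 2
Det delta = 2 * 0 = 0
New det = -4 + 0 = -4

Answer: -4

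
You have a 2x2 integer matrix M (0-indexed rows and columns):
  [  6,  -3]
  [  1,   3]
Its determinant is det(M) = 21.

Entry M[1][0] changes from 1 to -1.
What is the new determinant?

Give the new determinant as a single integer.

Answer: 15

Derivation:
det is linear in row 1: changing M[1][0] by delta changes det by delta * cofactor(1,0).
Cofactor C_10 = (-1)^(1+0) * minor(1,0) = 3
Entry delta = -1 - 1 = -2
Det delta = -2 * 3 = -6
New det = 21 + -6 = 15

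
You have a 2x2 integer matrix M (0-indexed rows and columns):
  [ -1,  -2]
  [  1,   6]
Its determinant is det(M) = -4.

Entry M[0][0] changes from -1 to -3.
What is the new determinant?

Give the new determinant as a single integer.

Answer: -16

Derivation:
det is linear in row 0: changing M[0][0] by delta changes det by delta * cofactor(0,0).
Cofactor C_00 = (-1)^(0+0) * minor(0,0) = 6
Entry delta = -3 - -1 = -2
Det delta = -2 * 6 = -12
New det = -4 + -12 = -16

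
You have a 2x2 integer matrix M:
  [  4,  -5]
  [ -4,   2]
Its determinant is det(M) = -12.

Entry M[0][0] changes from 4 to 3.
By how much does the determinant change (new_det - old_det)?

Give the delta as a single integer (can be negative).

Answer: -2

Derivation:
Cofactor C_00 = 2
Entry delta = 3 - 4 = -1
Det delta = entry_delta * cofactor = -1 * 2 = -2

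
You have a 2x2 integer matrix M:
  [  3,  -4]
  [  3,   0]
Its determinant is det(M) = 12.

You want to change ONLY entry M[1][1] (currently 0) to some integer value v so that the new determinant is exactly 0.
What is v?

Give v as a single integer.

det is linear in entry M[1][1]: det = old_det + (v - 0) * C_11
Cofactor C_11 = 3
Want det = 0: 12 + (v - 0) * 3 = 0
  (v - 0) = -12 / 3 = -4
  v = 0 + (-4) = -4

Answer: -4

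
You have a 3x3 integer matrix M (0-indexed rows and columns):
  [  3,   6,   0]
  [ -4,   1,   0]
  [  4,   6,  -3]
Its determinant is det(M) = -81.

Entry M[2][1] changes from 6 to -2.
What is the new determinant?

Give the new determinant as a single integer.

Answer: -81

Derivation:
det is linear in row 2: changing M[2][1] by delta changes det by delta * cofactor(2,1).
Cofactor C_21 = (-1)^(2+1) * minor(2,1) = 0
Entry delta = -2 - 6 = -8
Det delta = -8 * 0 = 0
New det = -81 + 0 = -81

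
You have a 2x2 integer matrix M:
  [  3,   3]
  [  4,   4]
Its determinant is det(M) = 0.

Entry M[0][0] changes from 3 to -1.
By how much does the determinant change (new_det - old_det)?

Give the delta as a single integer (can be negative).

Cofactor C_00 = 4
Entry delta = -1 - 3 = -4
Det delta = entry_delta * cofactor = -4 * 4 = -16

Answer: -16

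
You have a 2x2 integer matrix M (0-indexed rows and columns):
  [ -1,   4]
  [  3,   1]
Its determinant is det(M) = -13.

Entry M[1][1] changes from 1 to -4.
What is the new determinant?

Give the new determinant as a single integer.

Answer: -8

Derivation:
det is linear in row 1: changing M[1][1] by delta changes det by delta * cofactor(1,1).
Cofactor C_11 = (-1)^(1+1) * minor(1,1) = -1
Entry delta = -4 - 1 = -5
Det delta = -5 * -1 = 5
New det = -13 + 5 = -8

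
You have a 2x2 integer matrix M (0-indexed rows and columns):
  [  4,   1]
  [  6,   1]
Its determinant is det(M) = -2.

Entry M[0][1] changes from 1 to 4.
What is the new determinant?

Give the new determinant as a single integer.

Answer: -20

Derivation:
det is linear in row 0: changing M[0][1] by delta changes det by delta * cofactor(0,1).
Cofactor C_01 = (-1)^(0+1) * minor(0,1) = -6
Entry delta = 4 - 1 = 3
Det delta = 3 * -6 = -18
New det = -2 + -18 = -20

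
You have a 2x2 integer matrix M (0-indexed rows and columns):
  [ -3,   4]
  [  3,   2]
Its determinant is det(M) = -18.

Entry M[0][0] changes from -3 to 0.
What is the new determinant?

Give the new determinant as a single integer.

Answer: -12

Derivation:
det is linear in row 0: changing M[0][0] by delta changes det by delta * cofactor(0,0).
Cofactor C_00 = (-1)^(0+0) * minor(0,0) = 2
Entry delta = 0 - -3 = 3
Det delta = 3 * 2 = 6
New det = -18 + 6 = -12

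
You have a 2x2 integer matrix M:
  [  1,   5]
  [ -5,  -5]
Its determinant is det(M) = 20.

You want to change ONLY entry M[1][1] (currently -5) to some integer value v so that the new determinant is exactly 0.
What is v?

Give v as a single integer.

det is linear in entry M[1][1]: det = old_det + (v - -5) * C_11
Cofactor C_11 = 1
Want det = 0: 20 + (v - -5) * 1 = 0
  (v - -5) = -20 / 1 = -20
  v = -5 + (-20) = -25

Answer: -25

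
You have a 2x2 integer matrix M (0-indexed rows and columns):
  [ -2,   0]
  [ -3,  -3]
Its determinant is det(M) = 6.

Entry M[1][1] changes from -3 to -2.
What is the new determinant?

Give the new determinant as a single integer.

Answer: 4

Derivation:
det is linear in row 1: changing M[1][1] by delta changes det by delta * cofactor(1,1).
Cofactor C_11 = (-1)^(1+1) * minor(1,1) = -2
Entry delta = -2 - -3 = 1
Det delta = 1 * -2 = -2
New det = 6 + -2 = 4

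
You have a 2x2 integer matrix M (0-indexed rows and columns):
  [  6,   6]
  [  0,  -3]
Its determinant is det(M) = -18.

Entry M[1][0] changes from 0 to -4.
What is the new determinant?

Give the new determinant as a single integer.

det is linear in row 1: changing M[1][0] by delta changes det by delta * cofactor(1,0).
Cofactor C_10 = (-1)^(1+0) * minor(1,0) = -6
Entry delta = -4 - 0 = -4
Det delta = -4 * -6 = 24
New det = -18 + 24 = 6

Answer: 6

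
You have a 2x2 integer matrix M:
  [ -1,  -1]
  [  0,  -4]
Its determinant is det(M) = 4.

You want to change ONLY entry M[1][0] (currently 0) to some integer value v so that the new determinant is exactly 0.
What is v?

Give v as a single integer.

det is linear in entry M[1][0]: det = old_det + (v - 0) * C_10
Cofactor C_10 = 1
Want det = 0: 4 + (v - 0) * 1 = 0
  (v - 0) = -4 / 1 = -4
  v = 0 + (-4) = -4

Answer: -4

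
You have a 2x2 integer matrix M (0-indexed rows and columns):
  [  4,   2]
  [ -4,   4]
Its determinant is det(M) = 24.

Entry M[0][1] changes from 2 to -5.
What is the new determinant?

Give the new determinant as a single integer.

det is linear in row 0: changing M[0][1] by delta changes det by delta * cofactor(0,1).
Cofactor C_01 = (-1)^(0+1) * minor(0,1) = 4
Entry delta = -5 - 2 = -7
Det delta = -7 * 4 = -28
New det = 24 + -28 = -4

Answer: -4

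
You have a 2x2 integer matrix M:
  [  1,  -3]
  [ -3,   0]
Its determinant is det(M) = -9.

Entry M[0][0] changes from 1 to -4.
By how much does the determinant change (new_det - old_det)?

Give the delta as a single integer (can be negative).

Cofactor C_00 = 0
Entry delta = -4 - 1 = -5
Det delta = entry_delta * cofactor = -5 * 0 = 0

Answer: 0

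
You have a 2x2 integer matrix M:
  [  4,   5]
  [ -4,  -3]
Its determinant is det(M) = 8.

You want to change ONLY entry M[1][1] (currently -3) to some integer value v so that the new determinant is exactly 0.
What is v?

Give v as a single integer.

det is linear in entry M[1][1]: det = old_det + (v - -3) * C_11
Cofactor C_11 = 4
Want det = 0: 8 + (v - -3) * 4 = 0
  (v - -3) = -8 / 4 = -2
  v = -3 + (-2) = -5

Answer: -5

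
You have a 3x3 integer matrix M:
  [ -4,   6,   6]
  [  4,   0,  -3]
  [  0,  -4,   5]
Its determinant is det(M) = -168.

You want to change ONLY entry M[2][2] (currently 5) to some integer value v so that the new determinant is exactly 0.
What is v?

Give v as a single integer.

Answer: -2

Derivation:
det is linear in entry M[2][2]: det = old_det + (v - 5) * C_22
Cofactor C_22 = -24
Want det = 0: -168 + (v - 5) * -24 = 0
  (v - 5) = 168 / -24 = -7
  v = 5 + (-7) = -2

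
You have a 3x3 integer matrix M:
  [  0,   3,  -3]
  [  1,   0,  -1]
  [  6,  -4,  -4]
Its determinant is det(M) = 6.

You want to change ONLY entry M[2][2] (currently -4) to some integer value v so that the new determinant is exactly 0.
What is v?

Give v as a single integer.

det is linear in entry M[2][2]: det = old_det + (v - -4) * C_22
Cofactor C_22 = -3
Want det = 0: 6 + (v - -4) * -3 = 0
  (v - -4) = -6 / -3 = 2
  v = -4 + (2) = -2

Answer: -2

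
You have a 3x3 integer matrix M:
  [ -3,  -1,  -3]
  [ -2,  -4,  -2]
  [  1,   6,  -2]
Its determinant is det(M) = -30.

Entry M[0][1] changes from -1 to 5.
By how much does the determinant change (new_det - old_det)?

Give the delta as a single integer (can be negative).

Cofactor C_01 = -6
Entry delta = 5 - -1 = 6
Det delta = entry_delta * cofactor = 6 * -6 = -36

Answer: -36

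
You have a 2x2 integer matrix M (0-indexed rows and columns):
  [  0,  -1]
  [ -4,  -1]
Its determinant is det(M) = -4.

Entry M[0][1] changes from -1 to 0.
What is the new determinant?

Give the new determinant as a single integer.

Answer: 0

Derivation:
det is linear in row 0: changing M[0][1] by delta changes det by delta * cofactor(0,1).
Cofactor C_01 = (-1)^(0+1) * minor(0,1) = 4
Entry delta = 0 - -1 = 1
Det delta = 1 * 4 = 4
New det = -4 + 4 = 0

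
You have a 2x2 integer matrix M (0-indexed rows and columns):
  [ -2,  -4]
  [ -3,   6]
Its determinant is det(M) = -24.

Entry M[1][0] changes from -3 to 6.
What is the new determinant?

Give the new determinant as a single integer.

Answer: 12

Derivation:
det is linear in row 1: changing M[1][0] by delta changes det by delta * cofactor(1,0).
Cofactor C_10 = (-1)^(1+0) * minor(1,0) = 4
Entry delta = 6 - -3 = 9
Det delta = 9 * 4 = 36
New det = -24 + 36 = 12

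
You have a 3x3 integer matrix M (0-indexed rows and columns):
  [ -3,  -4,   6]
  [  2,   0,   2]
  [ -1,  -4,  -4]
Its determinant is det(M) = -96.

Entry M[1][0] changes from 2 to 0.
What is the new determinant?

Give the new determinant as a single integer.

Answer: -16

Derivation:
det is linear in row 1: changing M[1][0] by delta changes det by delta * cofactor(1,0).
Cofactor C_10 = (-1)^(1+0) * minor(1,0) = -40
Entry delta = 0 - 2 = -2
Det delta = -2 * -40 = 80
New det = -96 + 80 = -16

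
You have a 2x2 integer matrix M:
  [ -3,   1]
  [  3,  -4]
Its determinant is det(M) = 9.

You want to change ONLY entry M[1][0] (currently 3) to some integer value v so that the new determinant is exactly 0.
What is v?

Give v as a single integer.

Answer: 12

Derivation:
det is linear in entry M[1][0]: det = old_det + (v - 3) * C_10
Cofactor C_10 = -1
Want det = 0: 9 + (v - 3) * -1 = 0
  (v - 3) = -9 / -1 = 9
  v = 3 + (9) = 12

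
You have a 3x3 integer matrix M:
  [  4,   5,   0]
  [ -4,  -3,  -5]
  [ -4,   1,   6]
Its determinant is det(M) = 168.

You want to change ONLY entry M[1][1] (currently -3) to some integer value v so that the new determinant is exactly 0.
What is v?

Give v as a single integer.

Answer: -10

Derivation:
det is linear in entry M[1][1]: det = old_det + (v - -3) * C_11
Cofactor C_11 = 24
Want det = 0: 168 + (v - -3) * 24 = 0
  (v - -3) = -168 / 24 = -7
  v = -3 + (-7) = -10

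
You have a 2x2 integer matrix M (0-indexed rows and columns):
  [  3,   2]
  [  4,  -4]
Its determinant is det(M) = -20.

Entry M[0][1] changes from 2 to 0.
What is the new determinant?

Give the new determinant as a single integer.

det is linear in row 0: changing M[0][1] by delta changes det by delta * cofactor(0,1).
Cofactor C_01 = (-1)^(0+1) * minor(0,1) = -4
Entry delta = 0 - 2 = -2
Det delta = -2 * -4 = 8
New det = -20 + 8 = -12

Answer: -12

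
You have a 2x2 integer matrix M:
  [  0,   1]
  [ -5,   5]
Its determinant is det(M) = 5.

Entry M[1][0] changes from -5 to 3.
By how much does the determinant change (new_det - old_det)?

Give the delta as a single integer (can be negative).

Cofactor C_10 = -1
Entry delta = 3 - -5 = 8
Det delta = entry_delta * cofactor = 8 * -1 = -8

Answer: -8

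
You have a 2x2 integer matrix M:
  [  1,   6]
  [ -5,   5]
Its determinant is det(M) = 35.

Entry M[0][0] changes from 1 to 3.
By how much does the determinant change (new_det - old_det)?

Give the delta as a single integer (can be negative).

Answer: 10

Derivation:
Cofactor C_00 = 5
Entry delta = 3 - 1 = 2
Det delta = entry_delta * cofactor = 2 * 5 = 10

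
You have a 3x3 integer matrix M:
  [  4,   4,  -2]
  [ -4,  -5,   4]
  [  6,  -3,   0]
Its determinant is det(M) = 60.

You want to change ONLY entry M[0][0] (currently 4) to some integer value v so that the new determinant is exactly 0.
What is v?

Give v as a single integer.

det is linear in entry M[0][0]: det = old_det + (v - 4) * C_00
Cofactor C_00 = 12
Want det = 0: 60 + (v - 4) * 12 = 0
  (v - 4) = -60 / 12 = -5
  v = 4 + (-5) = -1

Answer: -1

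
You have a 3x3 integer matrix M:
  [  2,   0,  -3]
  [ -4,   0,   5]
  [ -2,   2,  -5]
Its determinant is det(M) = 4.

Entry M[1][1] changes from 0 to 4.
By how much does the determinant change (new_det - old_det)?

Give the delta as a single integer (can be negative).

Answer: -64

Derivation:
Cofactor C_11 = -16
Entry delta = 4 - 0 = 4
Det delta = entry_delta * cofactor = 4 * -16 = -64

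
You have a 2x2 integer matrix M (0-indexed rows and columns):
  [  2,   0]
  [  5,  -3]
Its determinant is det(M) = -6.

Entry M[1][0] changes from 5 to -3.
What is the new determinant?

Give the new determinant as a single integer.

Answer: -6

Derivation:
det is linear in row 1: changing M[1][0] by delta changes det by delta * cofactor(1,0).
Cofactor C_10 = (-1)^(1+0) * minor(1,0) = 0
Entry delta = -3 - 5 = -8
Det delta = -8 * 0 = 0
New det = -6 + 0 = -6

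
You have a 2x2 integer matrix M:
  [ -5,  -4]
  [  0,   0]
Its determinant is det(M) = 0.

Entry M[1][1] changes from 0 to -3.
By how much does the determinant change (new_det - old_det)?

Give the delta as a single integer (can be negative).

Answer: 15

Derivation:
Cofactor C_11 = -5
Entry delta = -3 - 0 = -3
Det delta = entry_delta * cofactor = -3 * -5 = 15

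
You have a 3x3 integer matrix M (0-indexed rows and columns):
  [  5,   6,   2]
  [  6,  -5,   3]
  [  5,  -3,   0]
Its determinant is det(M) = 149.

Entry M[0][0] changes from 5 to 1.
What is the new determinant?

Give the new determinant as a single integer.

Answer: 113

Derivation:
det is linear in row 0: changing M[0][0] by delta changes det by delta * cofactor(0,0).
Cofactor C_00 = (-1)^(0+0) * minor(0,0) = 9
Entry delta = 1 - 5 = -4
Det delta = -4 * 9 = -36
New det = 149 + -36 = 113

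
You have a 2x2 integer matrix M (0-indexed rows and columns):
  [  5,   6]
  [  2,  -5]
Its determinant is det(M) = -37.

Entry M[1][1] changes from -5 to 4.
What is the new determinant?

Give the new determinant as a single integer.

Answer: 8

Derivation:
det is linear in row 1: changing M[1][1] by delta changes det by delta * cofactor(1,1).
Cofactor C_11 = (-1)^(1+1) * minor(1,1) = 5
Entry delta = 4 - -5 = 9
Det delta = 9 * 5 = 45
New det = -37 + 45 = 8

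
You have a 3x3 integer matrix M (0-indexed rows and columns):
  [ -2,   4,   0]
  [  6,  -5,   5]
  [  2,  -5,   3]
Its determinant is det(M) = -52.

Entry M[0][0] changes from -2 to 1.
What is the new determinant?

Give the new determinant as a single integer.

Answer: -22

Derivation:
det is linear in row 0: changing M[0][0] by delta changes det by delta * cofactor(0,0).
Cofactor C_00 = (-1)^(0+0) * minor(0,0) = 10
Entry delta = 1 - -2 = 3
Det delta = 3 * 10 = 30
New det = -52 + 30 = -22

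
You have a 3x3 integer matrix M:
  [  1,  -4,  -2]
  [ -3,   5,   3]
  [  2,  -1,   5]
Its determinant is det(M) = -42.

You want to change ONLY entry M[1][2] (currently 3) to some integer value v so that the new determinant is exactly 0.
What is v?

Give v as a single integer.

Answer: -3

Derivation:
det is linear in entry M[1][2]: det = old_det + (v - 3) * C_12
Cofactor C_12 = -7
Want det = 0: -42 + (v - 3) * -7 = 0
  (v - 3) = 42 / -7 = -6
  v = 3 + (-6) = -3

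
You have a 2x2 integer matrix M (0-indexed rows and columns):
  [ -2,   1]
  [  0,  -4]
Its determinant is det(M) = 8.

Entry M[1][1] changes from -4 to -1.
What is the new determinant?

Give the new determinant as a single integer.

det is linear in row 1: changing M[1][1] by delta changes det by delta * cofactor(1,1).
Cofactor C_11 = (-1)^(1+1) * minor(1,1) = -2
Entry delta = -1 - -4 = 3
Det delta = 3 * -2 = -6
New det = 8 + -6 = 2

Answer: 2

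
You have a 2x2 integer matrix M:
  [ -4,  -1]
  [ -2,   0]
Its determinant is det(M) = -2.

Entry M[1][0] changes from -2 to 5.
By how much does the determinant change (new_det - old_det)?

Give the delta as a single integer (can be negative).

Cofactor C_10 = 1
Entry delta = 5 - -2 = 7
Det delta = entry_delta * cofactor = 7 * 1 = 7

Answer: 7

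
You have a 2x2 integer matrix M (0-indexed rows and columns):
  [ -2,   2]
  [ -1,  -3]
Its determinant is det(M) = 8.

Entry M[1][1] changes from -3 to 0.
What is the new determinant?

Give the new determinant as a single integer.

det is linear in row 1: changing M[1][1] by delta changes det by delta * cofactor(1,1).
Cofactor C_11 = (-1)^(1+1) * minor(1,1) = -2
Entry delta = 0 - -3 = 3
Det delta = 3 * -2 = -6
New det = 8 + -6 = 2

Answer: 2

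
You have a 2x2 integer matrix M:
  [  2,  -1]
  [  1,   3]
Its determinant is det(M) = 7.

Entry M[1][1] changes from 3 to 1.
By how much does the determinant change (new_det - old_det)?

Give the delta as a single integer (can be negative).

Answer: -4

Derivation:
Cofactor C_11 = 2
Entry delta = 1 - 3 = -2
Det delta = entry_delta * cofactor = -2 * 2 = -4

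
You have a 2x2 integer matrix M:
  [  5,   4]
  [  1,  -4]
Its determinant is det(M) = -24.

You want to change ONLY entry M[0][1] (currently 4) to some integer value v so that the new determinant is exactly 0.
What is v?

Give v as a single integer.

det is linear in entry M[0][1]: det = old_det + (v - 4) * C_01
Cofactor C_01 = -1
Want det = 0: -24 + (v - 4) * -1 = 0
  (v - 4) = 24 / -1 = -24
  v = 4 + (-24) = -20

Answer: -20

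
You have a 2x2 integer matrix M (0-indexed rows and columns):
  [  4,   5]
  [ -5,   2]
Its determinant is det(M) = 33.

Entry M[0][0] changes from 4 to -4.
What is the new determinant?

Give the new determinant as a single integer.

det is linear in row 0: changing M[0][0] by delta changes det by delta * cofactor(0,0).
Cofactor C_00 = (-1)^(0+0) * minor(0,0) = 2
Entry delta = -4 - 4 = -8
Det delta = -8 * 2 = -16
New det = 33 + -16 = 17

Answer: 17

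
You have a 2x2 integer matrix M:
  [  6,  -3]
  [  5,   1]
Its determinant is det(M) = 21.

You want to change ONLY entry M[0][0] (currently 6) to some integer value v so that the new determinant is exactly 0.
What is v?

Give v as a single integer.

Answer: -15

Derivation:
det is linear in entry M[0][0]: det = old_det + (v - 6) * C_00
Cofactor C_00 = 1
Want det = 0: 21 + (v - 6) * 1 = 0
  (v - 6) = -21 / 1 = -21
  v = 6 + (-21) = -15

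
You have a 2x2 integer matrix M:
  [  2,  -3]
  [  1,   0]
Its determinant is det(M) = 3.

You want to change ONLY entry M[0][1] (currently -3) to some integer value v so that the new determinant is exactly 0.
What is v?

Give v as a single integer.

Answer: 0

Derivation:
det is linear in entry M[0][1]: det = old_det + (v - -3) * C_01
Cofactor C_01 = -1
Want det = 0: 3 + (v - -3) * -1 = 0
  (v - -3) = -3 / -1 = 3
  v = -3 + (3) = 0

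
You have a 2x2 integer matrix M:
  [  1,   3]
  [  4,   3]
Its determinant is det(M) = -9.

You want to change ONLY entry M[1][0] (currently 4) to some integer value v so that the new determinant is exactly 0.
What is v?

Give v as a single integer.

det is linear in entry M[1][0]: det = old_det + (v - 4) * C_10
Cofactor C_10 = -3
Want det = 0: -9 + (v - 4) * -3 = 0
  (v - 4) = 9 / -3 = -3
  v = 4 + (-3) = 1

Answer: 1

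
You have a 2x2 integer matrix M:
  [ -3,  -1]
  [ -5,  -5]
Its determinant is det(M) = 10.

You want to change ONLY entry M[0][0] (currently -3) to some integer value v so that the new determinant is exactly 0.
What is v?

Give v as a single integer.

Answer: -1

Derivation:
det is linear in entry M[0][0]: det = old_det + (v - -3) * C_00
Cofactor C_00 = -5
Want det = 0: 10 + (v - -3) * -5 = 0
  (v - -3) = -10 / -5 = 2
  v = -3 + (2) = -1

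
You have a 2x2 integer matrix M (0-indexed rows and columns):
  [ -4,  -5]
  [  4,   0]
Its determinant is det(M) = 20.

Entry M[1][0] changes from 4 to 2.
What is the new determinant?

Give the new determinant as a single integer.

Answer: 10

Derivation:
det is linear in row 1: changing M[1][0] by delta changes det by delta * cofactor(1,0).
Cofactor C_10 = (-1)^(1+0) * minor(1,0) = 5
Entry delta = 2 - 4 = -2
Det delta = -2 * 5 = -10
New det = 20 + -10 = 10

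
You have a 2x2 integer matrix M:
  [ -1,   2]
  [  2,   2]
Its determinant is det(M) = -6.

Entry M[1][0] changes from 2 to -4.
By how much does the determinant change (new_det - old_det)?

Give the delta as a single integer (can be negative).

Cofactor C_10 = -2
Entry delta = -4 - 2 = -6
Det delta = entry_delta * cofactor = -6 * -2 = 12

Answer: 12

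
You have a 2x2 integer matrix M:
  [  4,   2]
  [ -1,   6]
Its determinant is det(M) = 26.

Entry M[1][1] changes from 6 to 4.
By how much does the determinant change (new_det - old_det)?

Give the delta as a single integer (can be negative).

Answer: -8

Derivation:
Cofactor C_11 = 4
Entry delta = 4 - 6 = -2
Det delta = entry_delta * cofactor = -2 * 4 = -8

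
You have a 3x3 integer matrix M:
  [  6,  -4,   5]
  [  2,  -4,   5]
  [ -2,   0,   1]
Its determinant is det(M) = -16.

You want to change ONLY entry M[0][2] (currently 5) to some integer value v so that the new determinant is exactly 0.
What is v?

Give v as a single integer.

Answer: 3

Derivation:
det is linear in entry M[0][2]: det = old_det + (v - 5) * C_02
Cofactor C_02 = -8
Want det = 0: -16 + (v - 5) * -8 = 0
  (v - 5) = 16 / -8 = -2
  v = 5 + (-2) = 3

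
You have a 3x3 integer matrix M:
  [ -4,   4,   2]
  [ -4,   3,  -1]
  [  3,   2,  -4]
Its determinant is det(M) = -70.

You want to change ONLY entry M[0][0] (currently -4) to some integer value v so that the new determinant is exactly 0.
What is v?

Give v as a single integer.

det is linear in entry M[0][0]: det = old_det + (v - -4) * C_00
Cofactor C_00 = -10
Want det = 0: -70 + (v - -4) * -10 = 0
  (v - -4) = 70 / -10 = -7
  v = -4 + (-7) = -11

Answer: -11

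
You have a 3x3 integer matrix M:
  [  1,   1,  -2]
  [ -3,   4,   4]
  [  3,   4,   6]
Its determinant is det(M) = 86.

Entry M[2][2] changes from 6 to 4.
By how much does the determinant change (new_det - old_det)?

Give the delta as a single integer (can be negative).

Cofactor C_22 = 7
Entry delta = 4 - 6 = -2
Det delta = entry_delta * cofactor = -2 * 7 = -14

Answer: -14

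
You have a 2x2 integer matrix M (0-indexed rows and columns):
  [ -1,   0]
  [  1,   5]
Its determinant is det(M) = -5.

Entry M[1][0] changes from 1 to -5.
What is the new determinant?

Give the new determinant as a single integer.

det is linear in row 1: changing M[1][0] by delta changes det by delta * cofactor(1,0).
Cofactor C_10 = (-1)^(1+0) * minor(1,0) = 0
Entry delta = -5 - 1 = -6
Det delta = -6 * 0 = 0
New det = -5 + 0 = -5

Answer: -5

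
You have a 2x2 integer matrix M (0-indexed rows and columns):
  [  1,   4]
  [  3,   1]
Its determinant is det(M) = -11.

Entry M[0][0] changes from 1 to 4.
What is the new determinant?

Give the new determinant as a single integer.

Answer: -8

Derivation:
det is linear in row 0: changing M[0][0] by delta changes det by delta * cofactor(0,0).
Cofactor C_00 = (-1)^(0+0) * minor(0,0) = 1
Entry delta = 4 - 1 = 3
Det delta = 3 * 1 = 3
New det = -11 + 3 = -8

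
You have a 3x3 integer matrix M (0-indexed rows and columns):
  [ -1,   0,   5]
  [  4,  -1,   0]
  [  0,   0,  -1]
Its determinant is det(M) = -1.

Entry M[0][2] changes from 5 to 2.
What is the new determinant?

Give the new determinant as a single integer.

det is linear in row 0: changing M[0][2] by delta changes det by delta * cofactor(0,2).
Cofactor C_02 = (-1)^(0+2) * minor(0,2) = 0
Entry delta = 2 - 5 = -3
Det delta = -3 * 0 = 0
New det = -1 + 0 = -1

Answer: -1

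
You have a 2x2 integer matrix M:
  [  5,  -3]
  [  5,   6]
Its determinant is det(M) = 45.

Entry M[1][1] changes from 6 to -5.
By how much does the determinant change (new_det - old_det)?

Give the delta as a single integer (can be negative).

Answer: -55

Derivation:
Cofactor C_11 = 5
Entry delta = -5 - 6 = -11
Det delta = entry_delta * cofactor = -11 * 5 = -55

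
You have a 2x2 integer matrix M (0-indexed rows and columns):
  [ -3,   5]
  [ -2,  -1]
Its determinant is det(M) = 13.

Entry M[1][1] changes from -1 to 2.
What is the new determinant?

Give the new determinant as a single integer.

det is linear in row 1: changing M[1][1] by delta changes det by delta * cofactor(1,1).
Cofactor C_11 = (-1)^(1+1) * minor(1,1) = -3
Entry delta = 2 - -1 = 3
Det delta = 3 * -3 = -9
New det = 13 + -9 = 4

Answer: 4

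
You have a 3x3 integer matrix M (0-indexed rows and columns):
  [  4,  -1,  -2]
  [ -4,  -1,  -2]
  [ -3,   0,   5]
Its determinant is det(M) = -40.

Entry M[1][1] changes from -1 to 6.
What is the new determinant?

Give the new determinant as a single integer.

det is linear in row 1: changing M[1][1] by delta changes det by delta * cofactor(1,1).
Cofactor C_11 = (-1)^(1+1) * minor(1,1) = 14
Entry delta = 6 - -1 = 7
Det delta = 7 * 14 = 98
New det = -40 + 98 = 58

Answer: 58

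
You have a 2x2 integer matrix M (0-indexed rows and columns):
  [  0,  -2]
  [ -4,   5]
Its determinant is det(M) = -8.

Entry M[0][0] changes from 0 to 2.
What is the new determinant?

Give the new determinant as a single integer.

Answer: 2

Derivation:
det is linear in row 0: changing M[0][0] by delta changes det by delta * cofactor(0,0).
Cofactor C_00 = (-1)^(0+0) * minor(0,0) = 5
Entry delta = 2 - 0 = 2
Det delta = 2 * 5 = 10
New det = -8 + 10 = 2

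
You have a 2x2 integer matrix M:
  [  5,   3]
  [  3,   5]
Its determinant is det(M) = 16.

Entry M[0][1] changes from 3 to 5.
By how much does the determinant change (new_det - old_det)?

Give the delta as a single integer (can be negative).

Cofactor C_01 = -3
Entry delta = 5 - 3 = 2
Det delta = entry_delta * cofactor = 2 * -3 = -6

Answer: -6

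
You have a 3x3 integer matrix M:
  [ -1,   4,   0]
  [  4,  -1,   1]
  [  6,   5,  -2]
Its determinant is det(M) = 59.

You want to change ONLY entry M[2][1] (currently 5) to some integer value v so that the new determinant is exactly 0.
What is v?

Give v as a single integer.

det is linear in entry M[2][1]: det = old_det + (v - 5) * C_21
Cofactor C_21 = 1
Want det = 0: 59 + (v - 5) * 1 = 0
  (v - 5) = -59 / 1 = -59
  v = 5 + (-59) = -54

Answer: -54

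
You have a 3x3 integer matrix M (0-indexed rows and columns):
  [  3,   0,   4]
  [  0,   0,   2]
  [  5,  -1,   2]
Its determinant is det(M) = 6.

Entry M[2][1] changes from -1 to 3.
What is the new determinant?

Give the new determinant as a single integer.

Answer: -18

Derivation:
det is linear in row 2: changing M[2][1] by delta changes det by delta * cofactor(2,1).
Cofactor C_21 = (-1)^(2+1) * minor(2,1) = -6
Entry delta = 3 - -1 = 4
Det delta = 4 * -6 = -24
New det = 6 + -24 = -18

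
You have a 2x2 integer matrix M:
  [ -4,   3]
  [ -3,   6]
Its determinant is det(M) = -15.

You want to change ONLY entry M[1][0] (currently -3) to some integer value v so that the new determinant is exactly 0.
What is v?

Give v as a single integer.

Answer: -8

Derivation:
det is linear in entry M[1][0]: det = old_det + (v - -3) * C_10
Cofactor C_10 = -3
Want det = 0: -15 + (v - -3) * -3 = 0
  (v - -3) = 15 / -3 = -5
  v = -3 + (-5) = -8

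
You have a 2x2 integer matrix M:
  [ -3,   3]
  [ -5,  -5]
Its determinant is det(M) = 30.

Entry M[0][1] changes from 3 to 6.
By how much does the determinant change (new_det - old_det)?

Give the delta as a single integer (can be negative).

Answer: 15

Derivation:
Cofactor C_01 = 5
Entry delta = 6 - 3 = 3
Det delta = entry_delta * cofactor = 3 * 5 = 15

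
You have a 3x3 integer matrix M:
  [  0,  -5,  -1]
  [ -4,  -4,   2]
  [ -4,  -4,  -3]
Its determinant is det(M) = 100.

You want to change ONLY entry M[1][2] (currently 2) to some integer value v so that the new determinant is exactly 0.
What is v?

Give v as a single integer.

Answer: -3

Derivation:
det is linear in entry M[1][2]: det = old_det + (v - 2) * C_12
Cofactor C_12 = 20
Want det = 0: 100 + (v - 2) * 20 = 0
  (v - 2) = -100 / 20 = -5
  v = 2 + (-5) = -3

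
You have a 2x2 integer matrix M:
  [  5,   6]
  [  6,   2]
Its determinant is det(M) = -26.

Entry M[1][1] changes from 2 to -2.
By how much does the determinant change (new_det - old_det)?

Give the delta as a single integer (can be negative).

Answer: -20

Derivation:
Cofactor C_11 = 5
Entry delta = -2 - 2 = -4
Det delta = entry_delta * cofactor = -4 * 5 = -20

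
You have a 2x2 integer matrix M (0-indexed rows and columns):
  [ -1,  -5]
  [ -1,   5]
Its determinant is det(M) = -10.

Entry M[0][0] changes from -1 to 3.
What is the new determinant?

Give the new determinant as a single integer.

det is linear in row 0: changing M[0][0] by delta changes det by delta * cofactor(0,0).
Cofactor C_00 = (-1)^(0+0) * minor(0,0) = 5
Entry delta = 3 - -1 = 4
Det delta = 4 * 5 = 20
New det = -10 + 20 = 10

Answer: 10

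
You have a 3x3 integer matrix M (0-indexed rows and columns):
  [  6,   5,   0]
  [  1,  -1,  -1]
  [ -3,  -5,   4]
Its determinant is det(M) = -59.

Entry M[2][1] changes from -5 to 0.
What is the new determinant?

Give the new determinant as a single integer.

Answer: -29

Derivation:
det is linear in row 2: changing M[2][1] by delta changes det by delta * cofactor(2,1).
Cofactor C_21 = (-1)^(2+1) * minor(2,1) = 6
Entry delta = 0 - -5 = 5
Det delta = 5 * 6 = 30
New det = -59 + 30 = -29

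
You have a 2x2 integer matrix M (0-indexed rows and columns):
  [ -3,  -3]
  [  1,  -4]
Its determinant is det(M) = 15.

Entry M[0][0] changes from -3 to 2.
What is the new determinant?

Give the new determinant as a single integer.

det is linear in row 0: changing M[0][0] by delta changes det by delta * cofactor(0,0).
Cofactor C_00 = (-1)^(0+0) * minor(0,0) = -4
Entry delta = 2 - -3 = 5
Det delta = 5 * -4 = -20
New det = 15 + -20 = -5

Answer: -5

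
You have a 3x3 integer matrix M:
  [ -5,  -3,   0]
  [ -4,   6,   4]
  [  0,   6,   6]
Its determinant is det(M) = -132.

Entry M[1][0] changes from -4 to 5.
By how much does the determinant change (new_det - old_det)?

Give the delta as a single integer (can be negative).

Answer: 162

Derivation:
Cofactor C_10 = 18
Entry delta = 5 - -4 = 9
Det delta = entry_delta * cofactor = 9 * 18 = 162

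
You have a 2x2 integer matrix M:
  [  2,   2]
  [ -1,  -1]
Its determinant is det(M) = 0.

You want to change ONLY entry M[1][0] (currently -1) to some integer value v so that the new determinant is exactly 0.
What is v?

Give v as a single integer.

det is linear in entry M[1][0]: det = old_det + (v - -1) * C_10
Cofactor C_10 = -2
Want det = 0: 0 + (v - -1) * -2 = 0
  (v - -1) = 0 / -2 = 0
  v = -1 + (0) = -1

Answer: -1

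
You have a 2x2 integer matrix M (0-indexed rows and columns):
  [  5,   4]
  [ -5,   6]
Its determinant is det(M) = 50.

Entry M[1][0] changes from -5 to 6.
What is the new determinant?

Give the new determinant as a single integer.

Answer: 6

Derivation:
det is linear in row 1: changing M[1][0] by delta changes det by delta * cofactor(1,0).
Cofactor C_10 = (-1)^(1+0) * minor(1,0) = -4
Entry delta = 6 - -5 = 11
Det delta = 11 * -4 = -44
New det = 50 + -44 = 6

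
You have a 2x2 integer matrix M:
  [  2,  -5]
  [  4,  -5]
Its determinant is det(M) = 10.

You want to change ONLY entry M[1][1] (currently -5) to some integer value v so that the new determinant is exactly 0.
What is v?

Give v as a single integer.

det is linear in entry M[1][1]: det = old_det + (v - -5) * C_11
Cofactor C_11 = 2
Want det = 0: 10 + (v - -5) * 2 = 0
  (v - -5) = -10 / 2 = -5
  v = -5 + (-5) = -10

Answer: -10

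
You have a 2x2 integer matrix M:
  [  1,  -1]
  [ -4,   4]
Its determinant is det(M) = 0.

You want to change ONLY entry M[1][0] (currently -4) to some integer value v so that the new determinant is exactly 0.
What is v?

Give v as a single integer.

Answer: -4

Derivation:
det is linear in entry M[1][0]: det = old_det + (v - -4) * C_10
Cofactor C_10 = 1
Want det = 0: 0 + (v - -4) * 1 = 0
  (v - -4) = 0 / 1 = 0
  v = -4 + (0) = -4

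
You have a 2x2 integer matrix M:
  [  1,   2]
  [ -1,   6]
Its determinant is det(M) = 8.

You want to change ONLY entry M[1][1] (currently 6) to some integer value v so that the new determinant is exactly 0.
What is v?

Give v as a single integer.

det is linear in entry M[1][1]: det = old_det + (v - 6) * C_11
Cofactor C_11 = 1
Want det = 0: 8 + (v - 6) * 1 = 0
  (v - 6) = -8 / 1 = -8
  v = 6 + (-8) = -2

Answer: -2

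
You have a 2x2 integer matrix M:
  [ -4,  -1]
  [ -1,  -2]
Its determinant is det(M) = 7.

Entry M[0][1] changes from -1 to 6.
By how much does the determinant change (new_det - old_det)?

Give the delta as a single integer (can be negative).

Cofactor C_01 = 1
Entry delta = 6 - -1 = 7
Det delta = entry_delta * cofactor = 7 * 1 = 7

Answer: 7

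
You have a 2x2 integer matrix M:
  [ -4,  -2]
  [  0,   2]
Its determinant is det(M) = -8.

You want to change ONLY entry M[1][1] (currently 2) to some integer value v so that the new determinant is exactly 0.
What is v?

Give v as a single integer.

det is linear in entry M[1][1]: det = old_det + (v - 2) * C_11
Cofactor C_11 = -4
Want det = 0: -8 + (v - 2) * -4 = 0
  (v - 2) = 8 / -4 = -2
  v = 2 + (-2) = 0

Answer: 0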